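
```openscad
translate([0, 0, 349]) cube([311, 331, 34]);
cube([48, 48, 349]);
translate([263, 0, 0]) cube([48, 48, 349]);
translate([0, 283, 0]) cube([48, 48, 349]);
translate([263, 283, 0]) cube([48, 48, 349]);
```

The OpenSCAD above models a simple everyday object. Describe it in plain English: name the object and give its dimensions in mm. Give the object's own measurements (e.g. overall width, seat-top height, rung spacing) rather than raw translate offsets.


A four-legged stool. The seat is a 311×331×34 mm slab whose top surface is at z = 383 mm; four square legs, each 48×48 mm in cross-section, run from the floor (z = 0) to the underside of the seat, each flush with a corner of the seat.


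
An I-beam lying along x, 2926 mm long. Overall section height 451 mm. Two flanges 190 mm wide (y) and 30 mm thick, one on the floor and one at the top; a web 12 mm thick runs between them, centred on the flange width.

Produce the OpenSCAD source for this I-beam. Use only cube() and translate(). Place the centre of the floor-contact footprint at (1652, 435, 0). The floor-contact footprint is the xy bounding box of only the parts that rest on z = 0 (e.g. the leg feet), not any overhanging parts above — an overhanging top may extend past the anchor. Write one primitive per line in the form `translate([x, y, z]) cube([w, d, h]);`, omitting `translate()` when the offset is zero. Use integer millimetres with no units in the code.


translate([189, 340, 0]) cube([2926, 190, 30]);
translate([189, 429, 30]) cube([2926, 12, 391]);
translate([189, 340, 421]) cube([2926, 190, 30]);


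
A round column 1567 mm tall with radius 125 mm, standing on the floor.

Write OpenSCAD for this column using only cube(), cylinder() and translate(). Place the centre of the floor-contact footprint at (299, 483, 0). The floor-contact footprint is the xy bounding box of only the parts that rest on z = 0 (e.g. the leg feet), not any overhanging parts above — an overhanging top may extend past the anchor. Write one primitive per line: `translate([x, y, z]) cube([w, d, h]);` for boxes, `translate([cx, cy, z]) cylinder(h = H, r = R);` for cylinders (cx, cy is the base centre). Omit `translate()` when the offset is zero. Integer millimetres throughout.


translate([299, 483, 0]) cylinder(h = 1567, r = 125);


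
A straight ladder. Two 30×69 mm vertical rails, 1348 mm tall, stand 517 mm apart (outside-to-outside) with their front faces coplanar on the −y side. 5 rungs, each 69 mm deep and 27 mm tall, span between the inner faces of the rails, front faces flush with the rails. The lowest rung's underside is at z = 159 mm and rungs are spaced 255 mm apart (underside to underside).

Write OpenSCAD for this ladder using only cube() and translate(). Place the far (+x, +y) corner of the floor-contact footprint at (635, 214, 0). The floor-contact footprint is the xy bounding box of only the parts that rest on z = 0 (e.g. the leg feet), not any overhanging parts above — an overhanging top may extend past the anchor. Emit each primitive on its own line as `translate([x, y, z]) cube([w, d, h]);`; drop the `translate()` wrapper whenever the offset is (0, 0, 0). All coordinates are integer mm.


// rung span = 517 - 2*30 = 457
// rung[k] z = 159 + k*255
translate([118, 145, 0]) cube([30, 69, 1348]);
translate([605, 145, 0]) cube([30, 69, 1348]);
translate([148, 145, 159]) cube([457, 69, 27]);
translate([148, 145, 414]) cube([457, 69, 27]);
translate([148, 145, 669]) cube([457, 69, 27]);
translate([148, 145, 924]) cube([457, 69, 27]);
translate([148, 145, 1179]) cube([457, 69, 27]);


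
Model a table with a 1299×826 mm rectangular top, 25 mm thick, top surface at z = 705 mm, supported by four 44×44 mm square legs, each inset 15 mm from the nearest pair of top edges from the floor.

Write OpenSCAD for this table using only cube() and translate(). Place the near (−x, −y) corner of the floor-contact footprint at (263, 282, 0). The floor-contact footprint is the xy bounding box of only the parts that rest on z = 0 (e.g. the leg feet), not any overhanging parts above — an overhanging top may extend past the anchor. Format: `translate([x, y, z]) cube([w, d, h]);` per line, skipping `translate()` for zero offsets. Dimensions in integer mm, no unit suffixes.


// leg_h = 705 - 25 = 680
translate([248, 267, 680]) cube([1299, 826, 25]);
translate([263, 282, 0]) cube([44, 44, 680]);
translate([1488, 282, 0]) cube([44, 44, 680]);
translate([263, 1034, 0]) cube([44, 44, 680]);
translate([1488, 1034, 0]) cube([44, 44, 680]);


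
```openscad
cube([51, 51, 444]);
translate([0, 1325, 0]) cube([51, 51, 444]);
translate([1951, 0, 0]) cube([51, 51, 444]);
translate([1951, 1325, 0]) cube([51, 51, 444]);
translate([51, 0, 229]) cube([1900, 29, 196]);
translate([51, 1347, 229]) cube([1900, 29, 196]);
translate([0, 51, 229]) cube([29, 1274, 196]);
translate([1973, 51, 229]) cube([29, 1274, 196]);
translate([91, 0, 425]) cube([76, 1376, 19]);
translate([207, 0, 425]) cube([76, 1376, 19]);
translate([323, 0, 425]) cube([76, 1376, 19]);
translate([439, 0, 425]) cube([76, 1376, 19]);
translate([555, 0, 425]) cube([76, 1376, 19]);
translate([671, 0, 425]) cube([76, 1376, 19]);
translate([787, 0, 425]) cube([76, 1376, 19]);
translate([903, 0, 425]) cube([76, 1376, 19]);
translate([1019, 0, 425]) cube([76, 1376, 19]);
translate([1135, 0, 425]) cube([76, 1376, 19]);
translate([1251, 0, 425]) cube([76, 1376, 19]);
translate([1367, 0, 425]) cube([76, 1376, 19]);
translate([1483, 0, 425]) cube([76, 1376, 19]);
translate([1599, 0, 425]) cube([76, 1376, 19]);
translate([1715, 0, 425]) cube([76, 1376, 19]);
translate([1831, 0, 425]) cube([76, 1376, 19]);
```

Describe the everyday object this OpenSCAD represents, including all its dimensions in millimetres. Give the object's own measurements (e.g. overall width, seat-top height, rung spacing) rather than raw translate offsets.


A bed frame 2002 mm long (x) by 1376 mm wide (y). Four 51×51 mm corner posts, 444 mm tall, at the corners of the footprint. Four rails of 29 mm thickness and 196 mm height run between adjacent posts with their undersides at z = 229 mm, their outer faces flush with the outside of the frame (the two x-running rails run between the posts' inner faces; the two y-running rails run between the posts' inner faces). 16 slats, each 76 mm wide (x) and 19 mm thick, lie across the top of the two x-running rails, running the full 1376 mm width of the frame in y; along x they sit between the end posts with a 40 mm gap after the −x posts and between neighbouring slats, leaving 44 mm before the +x posts.


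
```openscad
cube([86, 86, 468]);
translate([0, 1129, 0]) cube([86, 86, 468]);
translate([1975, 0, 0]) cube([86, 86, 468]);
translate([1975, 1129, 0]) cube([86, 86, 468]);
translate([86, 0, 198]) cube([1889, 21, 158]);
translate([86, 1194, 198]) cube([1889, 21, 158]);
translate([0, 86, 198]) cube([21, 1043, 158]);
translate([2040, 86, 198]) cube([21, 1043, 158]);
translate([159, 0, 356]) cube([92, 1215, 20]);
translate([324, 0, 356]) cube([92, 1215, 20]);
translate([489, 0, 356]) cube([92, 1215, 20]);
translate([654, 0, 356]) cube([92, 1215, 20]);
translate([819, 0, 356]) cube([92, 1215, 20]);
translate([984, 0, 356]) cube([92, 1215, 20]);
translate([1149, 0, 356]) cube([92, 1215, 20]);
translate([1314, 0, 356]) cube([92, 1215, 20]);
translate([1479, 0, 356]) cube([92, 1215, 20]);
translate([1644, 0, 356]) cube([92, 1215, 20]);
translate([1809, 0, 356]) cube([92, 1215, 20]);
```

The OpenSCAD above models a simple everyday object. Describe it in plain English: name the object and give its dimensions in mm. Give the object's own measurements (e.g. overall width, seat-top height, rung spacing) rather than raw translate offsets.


A bed frame 2061 mm long (x) by 1215 mm wide (y). Four 86×86 mm corner posts, 468 mm tall, at the corners of the footprint. Four rails of 21 mm thickness and 158 mm height run between adjacent posts with their undersides at z = 198 mm, their outer faces flush with the outside of the frame (the two x-running rails run between the posts' inner faces; the two y-running rails run between the posts' inner faces). 11 slats, each 92 mm wide (x) and 20 mm thick, lie across the top of the two x-running rails, running the full 1215 mm width of the frame in y; along x they sit between the end posts with a 73 mm gap after the −x posts and between neighbouring slats, leaving 74 mm before the +x posts.


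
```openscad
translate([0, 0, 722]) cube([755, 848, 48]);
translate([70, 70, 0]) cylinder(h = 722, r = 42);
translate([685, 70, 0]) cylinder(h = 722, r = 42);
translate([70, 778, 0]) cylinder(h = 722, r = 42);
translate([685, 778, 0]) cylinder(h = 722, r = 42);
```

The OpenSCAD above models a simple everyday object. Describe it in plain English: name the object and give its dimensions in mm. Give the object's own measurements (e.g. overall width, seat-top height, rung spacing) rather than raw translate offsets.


A table: top 755 mm (x) × 848 mm (y), 48 mm thick, upper face at z = 770 mm, on four round legs of 84 mm diameter, each leg's bounding box inset 28 mm from the nearest pair of top edges from z = 0 to the bottom of the top.


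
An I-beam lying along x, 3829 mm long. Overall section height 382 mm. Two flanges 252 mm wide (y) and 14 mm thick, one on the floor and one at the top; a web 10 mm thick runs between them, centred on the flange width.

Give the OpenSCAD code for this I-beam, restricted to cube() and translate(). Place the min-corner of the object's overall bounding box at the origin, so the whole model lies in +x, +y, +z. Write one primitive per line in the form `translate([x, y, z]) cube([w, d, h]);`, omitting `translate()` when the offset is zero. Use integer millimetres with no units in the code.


cube([3829, 252, 14]);
translate([0, 121, 14]) cube([3829, 10, 354]);
translate([0, 0, 368]) cube([3829, 252, 14]);


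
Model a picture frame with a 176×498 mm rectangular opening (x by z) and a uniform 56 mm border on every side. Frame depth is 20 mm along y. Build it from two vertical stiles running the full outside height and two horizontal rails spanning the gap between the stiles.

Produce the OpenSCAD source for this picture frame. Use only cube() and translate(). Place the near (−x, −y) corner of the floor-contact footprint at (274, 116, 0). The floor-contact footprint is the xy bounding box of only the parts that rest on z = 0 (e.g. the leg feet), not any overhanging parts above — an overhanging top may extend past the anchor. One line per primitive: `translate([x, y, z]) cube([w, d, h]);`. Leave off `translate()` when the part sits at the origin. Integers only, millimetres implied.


translate([274, 116, 0]) cube([56, 20, 610]);
translate([506, 116, 0]) cube([56, 20, 610]);
translate([330, 116, 0]) cube([176, 20, 56]);
translate([330, 116, 554]) cube([176, 20, 56]);


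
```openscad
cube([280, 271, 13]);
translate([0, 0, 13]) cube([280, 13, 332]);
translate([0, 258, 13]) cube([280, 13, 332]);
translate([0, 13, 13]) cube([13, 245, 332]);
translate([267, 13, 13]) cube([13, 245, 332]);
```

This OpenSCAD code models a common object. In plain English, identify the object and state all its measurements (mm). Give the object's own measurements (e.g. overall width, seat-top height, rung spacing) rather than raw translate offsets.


An open-topped rectangular box: outside dimensions 280×271×345 mm, with a uniform wall and base thickness of 13 mm. The base is a full 280×271 slab on the floor; four walls sit on top of the base. The front and back walls (the −y and +y sides) span the full width; the two side walls fit between them.


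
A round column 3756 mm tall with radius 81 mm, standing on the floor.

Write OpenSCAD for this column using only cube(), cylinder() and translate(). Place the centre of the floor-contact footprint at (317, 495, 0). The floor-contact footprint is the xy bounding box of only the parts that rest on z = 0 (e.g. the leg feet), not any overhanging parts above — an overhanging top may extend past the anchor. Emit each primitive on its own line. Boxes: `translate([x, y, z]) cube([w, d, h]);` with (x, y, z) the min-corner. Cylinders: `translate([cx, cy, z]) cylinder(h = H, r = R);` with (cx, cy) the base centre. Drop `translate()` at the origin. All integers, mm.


translate([317, 495, 0]) cylinder(h = 3756, r = 81);


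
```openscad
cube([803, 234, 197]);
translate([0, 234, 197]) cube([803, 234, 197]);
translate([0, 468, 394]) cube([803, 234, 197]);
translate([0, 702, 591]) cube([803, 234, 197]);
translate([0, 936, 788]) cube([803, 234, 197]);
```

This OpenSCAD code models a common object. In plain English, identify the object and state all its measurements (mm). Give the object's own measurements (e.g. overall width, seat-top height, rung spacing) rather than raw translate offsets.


A straight staircase of 5 solid steps. Each step is 803 mm wide (x), 234 mm deep (y, the going) and 197 mm tall (the rise). The first step rests on the floor; each subsequent step sits one going further in +y and one rise higher in +z, directly behind and above the previous step with no overlap.


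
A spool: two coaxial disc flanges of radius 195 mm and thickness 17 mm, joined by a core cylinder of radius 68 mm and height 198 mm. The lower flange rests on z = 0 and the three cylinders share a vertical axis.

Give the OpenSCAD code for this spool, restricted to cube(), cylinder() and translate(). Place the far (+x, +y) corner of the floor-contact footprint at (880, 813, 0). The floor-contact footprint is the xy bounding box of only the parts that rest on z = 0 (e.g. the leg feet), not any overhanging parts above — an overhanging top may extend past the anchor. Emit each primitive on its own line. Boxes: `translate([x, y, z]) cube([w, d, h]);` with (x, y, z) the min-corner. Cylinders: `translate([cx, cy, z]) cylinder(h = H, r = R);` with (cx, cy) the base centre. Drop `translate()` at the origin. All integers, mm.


translate([685, 618, 0]) cylinder(h = 17, r = 195);
translate([685, 618, 17]) cylinder(h = 198, r = 68);
translate([685, 618, 215]) cylinder(h = 17, r = 195);


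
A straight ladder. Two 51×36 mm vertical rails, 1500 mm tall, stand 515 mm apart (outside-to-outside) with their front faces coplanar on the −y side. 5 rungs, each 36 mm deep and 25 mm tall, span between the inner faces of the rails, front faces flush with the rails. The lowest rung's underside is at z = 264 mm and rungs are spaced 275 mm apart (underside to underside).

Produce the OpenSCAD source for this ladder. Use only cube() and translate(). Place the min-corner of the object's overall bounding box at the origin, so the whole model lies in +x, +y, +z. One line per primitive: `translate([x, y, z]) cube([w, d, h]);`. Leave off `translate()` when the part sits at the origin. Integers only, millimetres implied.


cube([51, 36, 1500]);
translate([464, 0, 0]) cube([51, 36, 1500]);
translate([51, 0, 264]) cube([413, 36, 25]);
translate([51, 0, 539]) cube([413, 36, 25]);
translate([51, 0, 814]) cube([413, 36, 25]);
translate([51, 0, 1089]) cube([413, 36, 25]);
translate([51, 0, 1364]) cube([413, 36, 25]);


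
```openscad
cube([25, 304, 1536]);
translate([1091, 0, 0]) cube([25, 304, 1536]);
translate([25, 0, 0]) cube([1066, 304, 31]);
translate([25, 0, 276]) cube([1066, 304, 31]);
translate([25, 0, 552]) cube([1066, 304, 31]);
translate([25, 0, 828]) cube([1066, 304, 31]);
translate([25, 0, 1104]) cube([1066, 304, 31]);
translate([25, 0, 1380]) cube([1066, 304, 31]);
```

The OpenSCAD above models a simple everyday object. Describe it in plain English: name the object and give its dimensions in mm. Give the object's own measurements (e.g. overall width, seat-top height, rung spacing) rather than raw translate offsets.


An open bookshelf. Two side panels, each 25 mm thick, 304 mm deep and 1536 mm tall, stand 1116 mm apart (outside-to-outside). Between them sit 6 shelves, each 31 mm thick and 304 mm deep, spanning the full gap between the sides. The bottom shelf rests on the floor (its underside at z = 0) and the clear gap between one shelf's top and the next shelf's underside is 245 mm.


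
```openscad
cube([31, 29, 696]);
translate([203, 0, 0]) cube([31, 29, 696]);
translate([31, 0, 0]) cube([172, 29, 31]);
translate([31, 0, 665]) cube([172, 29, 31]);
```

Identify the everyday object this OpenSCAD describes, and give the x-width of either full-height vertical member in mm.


A picture frame. The border width is 31 mm.

Four thin pieces enclosing a rectangular opening — a picture frame. The two full-height stiles are 696 mm tall; the top rail sits at z = 665 and is 31 mm tall, so the border above the opening is 696 − 665 = 31 mm, matching the stile x-width.


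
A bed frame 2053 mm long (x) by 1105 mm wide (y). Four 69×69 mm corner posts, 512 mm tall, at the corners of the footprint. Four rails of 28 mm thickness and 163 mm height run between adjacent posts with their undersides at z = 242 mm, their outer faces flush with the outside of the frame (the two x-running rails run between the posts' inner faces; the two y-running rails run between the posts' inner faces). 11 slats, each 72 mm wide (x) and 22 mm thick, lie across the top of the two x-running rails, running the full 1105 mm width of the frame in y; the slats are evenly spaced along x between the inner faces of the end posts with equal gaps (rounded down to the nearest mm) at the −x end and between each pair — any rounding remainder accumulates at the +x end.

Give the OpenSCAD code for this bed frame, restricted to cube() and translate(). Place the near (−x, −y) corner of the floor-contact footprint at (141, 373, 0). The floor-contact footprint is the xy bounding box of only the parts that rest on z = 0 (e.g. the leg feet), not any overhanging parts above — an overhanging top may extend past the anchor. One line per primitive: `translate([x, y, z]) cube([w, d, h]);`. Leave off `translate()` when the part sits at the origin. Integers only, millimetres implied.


translate([141, 373, 0]) cube([69, 69, 512]);
translate([141, 1409, 0]) cube([69, 69, 512]);
translate([2125, 373, 0]) cube([69, 69, 512]);
translate([2125, 1409, 0]) cube([69, 69, 512]);
translate([210, 373, 242]) cube([1915, 28, 163]);
translate([210, 1450, 242]) cube([1915, 28, 163]);
translate([141, 442, 242]) cube([28, 967, 163]);
translate([2166, 442, 242]) cube([28, 967, 163]);
translate([303, 373, 405]) cube([72, 1105, 22]);
translate([468, 373, 405]) cube([72, 1105, 22]);
translate([633, 373, 405]) cube([72, 1105, 22]);
translate([798, 373, 405]) cube([72, 1105, 22]);
translate([963, 373, 405]) cube([72, 1105, 22]);
translate([1128, 373, 405]) cube([72, 1105, 22]);
translate([1293, 373, 405]) cube([72, 1105, 22]);
translate([1458, 373, 405]) cube([72, 1105, 22]);
translate([1623, 373, 405]) cube([72, 1105, 22]);
translate([1788, 373, 405]) cube([72, 1105, 22]);
translate([1953, 373, 405]) cube([72, 1105, 22]);


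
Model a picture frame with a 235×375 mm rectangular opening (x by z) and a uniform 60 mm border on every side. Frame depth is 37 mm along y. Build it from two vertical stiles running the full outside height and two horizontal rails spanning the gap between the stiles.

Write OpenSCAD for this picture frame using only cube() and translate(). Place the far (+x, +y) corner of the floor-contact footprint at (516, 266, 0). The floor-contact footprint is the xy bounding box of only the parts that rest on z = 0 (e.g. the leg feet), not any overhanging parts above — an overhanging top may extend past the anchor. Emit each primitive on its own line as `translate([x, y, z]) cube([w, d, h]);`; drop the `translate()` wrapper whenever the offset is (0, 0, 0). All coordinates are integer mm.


translate([161, 229, 0]) cube([60, 37, 495]);
translate([456, 229, 0]) cube([60, 37, 495]);
translate([221, 229, 0]) cube([235, 37, 60]);
translate([221, 229, 435]) cube([235, 37, 60]);


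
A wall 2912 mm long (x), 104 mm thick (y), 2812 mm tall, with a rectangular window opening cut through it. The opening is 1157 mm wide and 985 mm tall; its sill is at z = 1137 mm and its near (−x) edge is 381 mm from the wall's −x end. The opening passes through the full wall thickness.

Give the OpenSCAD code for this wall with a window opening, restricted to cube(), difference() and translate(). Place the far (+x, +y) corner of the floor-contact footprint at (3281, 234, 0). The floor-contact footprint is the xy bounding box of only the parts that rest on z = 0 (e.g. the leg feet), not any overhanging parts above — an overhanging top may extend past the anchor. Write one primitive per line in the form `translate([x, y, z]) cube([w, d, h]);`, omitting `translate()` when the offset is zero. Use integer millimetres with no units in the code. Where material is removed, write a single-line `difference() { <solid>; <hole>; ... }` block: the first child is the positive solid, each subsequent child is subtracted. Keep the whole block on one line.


difference() { translate([369, 130, 0]) cube([2912, 104, 2812]); translate([750, 130, 1137]) cube([1157, 104, 985]); }


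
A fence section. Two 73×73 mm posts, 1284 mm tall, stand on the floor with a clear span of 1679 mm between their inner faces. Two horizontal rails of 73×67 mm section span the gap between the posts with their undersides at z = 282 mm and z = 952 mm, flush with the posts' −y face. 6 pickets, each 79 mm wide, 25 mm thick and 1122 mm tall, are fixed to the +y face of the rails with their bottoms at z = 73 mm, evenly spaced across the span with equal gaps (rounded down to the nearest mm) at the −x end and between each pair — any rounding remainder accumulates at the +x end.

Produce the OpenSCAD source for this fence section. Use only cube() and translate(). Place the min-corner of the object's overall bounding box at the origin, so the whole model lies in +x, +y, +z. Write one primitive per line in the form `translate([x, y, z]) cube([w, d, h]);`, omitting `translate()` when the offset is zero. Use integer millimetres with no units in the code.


cube([73, 73, 1284]);
translate([1752, 0, 0]) cube([73, 73, 1284]);
translate([73, 0, 282]) cube([1679, 73, 67]);
translate([73, 0, 952]) cube([1679, 73, 67]);
translate([245, 73, 73]) cube([79, 25, 1122]);
translate([496, 73, 73]) cube([79, 25, 1122]);
translate([747, 73, 73]) cube([79, 25, 1122]);
translate([998, 73, 73]) cube([79, 25, 1122]);
translate([1249, 73, 73]) cube([79, 25, 1122]);
translate([1500, 73, 73]) cube([79, 25, 1122]);


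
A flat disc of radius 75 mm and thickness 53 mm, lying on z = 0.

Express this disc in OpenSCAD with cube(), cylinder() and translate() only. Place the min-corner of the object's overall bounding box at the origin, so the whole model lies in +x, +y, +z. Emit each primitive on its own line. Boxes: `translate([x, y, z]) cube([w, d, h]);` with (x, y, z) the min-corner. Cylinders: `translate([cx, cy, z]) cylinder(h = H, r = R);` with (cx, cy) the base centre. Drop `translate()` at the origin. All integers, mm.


translate([75, 75, 0]) cylinder(h = 53, r = 75);


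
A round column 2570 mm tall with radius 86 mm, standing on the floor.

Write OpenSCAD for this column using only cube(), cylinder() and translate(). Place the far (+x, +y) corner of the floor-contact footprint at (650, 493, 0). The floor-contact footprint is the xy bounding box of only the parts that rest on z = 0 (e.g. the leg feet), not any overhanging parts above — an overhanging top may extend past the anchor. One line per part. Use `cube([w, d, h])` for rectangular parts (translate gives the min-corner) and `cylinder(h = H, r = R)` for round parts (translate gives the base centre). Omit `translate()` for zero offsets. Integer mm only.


translate([564, 407, 0]) cylinder(h = 2570, r = 86);


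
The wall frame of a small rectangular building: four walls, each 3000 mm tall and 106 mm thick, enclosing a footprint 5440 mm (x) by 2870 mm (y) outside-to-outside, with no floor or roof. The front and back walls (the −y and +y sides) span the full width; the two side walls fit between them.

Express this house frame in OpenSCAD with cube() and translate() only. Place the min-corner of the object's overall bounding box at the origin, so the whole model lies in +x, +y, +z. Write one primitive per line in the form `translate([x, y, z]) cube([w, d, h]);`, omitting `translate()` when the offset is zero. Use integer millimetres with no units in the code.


cube([5440, 106, 3000]);
translate([0, 2764, 0]) cube([5440, 106, 3000]);
translate([0, 106, 0]) cube([106, 2658, 3000]);
translate([5334, 106, 0]) cube([106, 2658, 3000]);


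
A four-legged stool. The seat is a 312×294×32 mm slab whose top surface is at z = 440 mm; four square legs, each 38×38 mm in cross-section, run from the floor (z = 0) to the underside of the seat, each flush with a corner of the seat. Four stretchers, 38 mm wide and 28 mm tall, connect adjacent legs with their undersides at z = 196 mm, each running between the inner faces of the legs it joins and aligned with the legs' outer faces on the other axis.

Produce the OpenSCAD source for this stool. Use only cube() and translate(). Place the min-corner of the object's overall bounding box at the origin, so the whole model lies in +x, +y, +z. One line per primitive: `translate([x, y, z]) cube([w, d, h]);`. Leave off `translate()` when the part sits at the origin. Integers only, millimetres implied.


translate([0, 0, 408]) cube([312, 294, 32]);
cube([38, 38, 408]);
translate([274, 0, 0]) cube([38, 38, 408]);
translate([0, 256, 0]) cube([38, 38, 408]);
translate([274, 256, 0]) cube([38, 38, 408]);
translate([38, 0, 196]) cube([236, 38, 28]);
translate([38, 256, 196]) cube([236, 38, 28]);
translate([0, 38, 196]) cube([38, 218, 28]);
translate([274, 38, 196]) cube([38, 218, 28]);


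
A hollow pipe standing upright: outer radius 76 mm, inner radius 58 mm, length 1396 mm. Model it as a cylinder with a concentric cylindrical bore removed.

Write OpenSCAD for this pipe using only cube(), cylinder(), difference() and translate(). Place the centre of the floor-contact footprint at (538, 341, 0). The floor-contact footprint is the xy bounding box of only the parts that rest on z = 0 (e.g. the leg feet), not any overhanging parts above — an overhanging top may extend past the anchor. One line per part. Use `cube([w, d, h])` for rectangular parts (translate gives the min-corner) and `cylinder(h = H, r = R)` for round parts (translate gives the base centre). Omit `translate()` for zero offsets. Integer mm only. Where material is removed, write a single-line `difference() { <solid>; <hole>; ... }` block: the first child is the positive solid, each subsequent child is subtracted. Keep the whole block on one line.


difference() { translate([538, 341, 0]) cylinder(h = 1396, r = 76); translate([538, 341, 0]) cylinder(h = 1396, r = 58); }


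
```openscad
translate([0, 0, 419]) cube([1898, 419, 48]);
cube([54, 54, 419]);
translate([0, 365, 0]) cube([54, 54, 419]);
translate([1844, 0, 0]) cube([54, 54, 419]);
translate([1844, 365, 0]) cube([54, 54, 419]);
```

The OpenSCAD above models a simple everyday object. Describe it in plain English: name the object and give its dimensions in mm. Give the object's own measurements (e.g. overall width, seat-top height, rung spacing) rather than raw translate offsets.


A bench: a 1898×419 mm seat slab, 48 mm thick, top at z = 467 mm, on four 54×54 mm square legs flush with the seat corners and standing on z = 0.


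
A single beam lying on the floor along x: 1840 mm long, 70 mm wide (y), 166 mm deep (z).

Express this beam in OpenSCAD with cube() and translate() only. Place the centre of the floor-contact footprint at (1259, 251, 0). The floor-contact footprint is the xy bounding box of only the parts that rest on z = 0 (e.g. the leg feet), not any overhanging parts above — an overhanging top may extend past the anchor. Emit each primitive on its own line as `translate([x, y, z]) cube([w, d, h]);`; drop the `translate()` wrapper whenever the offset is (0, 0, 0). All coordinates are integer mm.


translate([339, 216, 0]) cube([1840, 70, 166]);


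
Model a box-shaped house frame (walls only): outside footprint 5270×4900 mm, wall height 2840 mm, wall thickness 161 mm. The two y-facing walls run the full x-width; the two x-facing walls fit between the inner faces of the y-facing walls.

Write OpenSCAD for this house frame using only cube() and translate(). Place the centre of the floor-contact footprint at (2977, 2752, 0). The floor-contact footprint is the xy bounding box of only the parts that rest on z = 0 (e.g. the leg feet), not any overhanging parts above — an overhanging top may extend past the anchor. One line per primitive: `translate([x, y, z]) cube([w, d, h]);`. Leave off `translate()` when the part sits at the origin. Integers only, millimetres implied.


translate([342, 302, 0]) cube([5270, 161, 2840]);
translate([342, 5041, 0]) cube([5270, 161, 2840]);
translate([342, 463, 0]) cube([161, 4578, 2840]);
translate([5451, 463, 0]) cube([161, 4578, 2840]);


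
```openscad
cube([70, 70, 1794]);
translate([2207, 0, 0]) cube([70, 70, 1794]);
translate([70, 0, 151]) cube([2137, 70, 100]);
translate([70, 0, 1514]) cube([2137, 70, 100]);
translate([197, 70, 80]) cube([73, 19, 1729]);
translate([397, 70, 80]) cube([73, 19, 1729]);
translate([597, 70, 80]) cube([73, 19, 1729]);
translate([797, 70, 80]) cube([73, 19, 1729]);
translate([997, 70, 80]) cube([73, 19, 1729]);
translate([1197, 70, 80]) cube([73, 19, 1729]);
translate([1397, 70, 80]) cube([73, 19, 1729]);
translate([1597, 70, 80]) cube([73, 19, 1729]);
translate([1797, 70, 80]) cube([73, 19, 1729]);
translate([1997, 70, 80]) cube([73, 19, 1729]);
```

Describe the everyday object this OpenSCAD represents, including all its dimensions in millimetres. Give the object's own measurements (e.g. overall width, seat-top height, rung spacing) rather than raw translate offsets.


A fence section. Two 70×70 mm posts, 1794 mm tall, stand on the floor with a clear span of 2137 mm between their inner faces. Two horizontal rails of 70×100 mm section span the gap between the posts with their undersides at z = 151 mm and z = 1514 mm, flush with the posts' −y face. 10 pickets, each 73 mm wide, 19 mm thick and 1729 mm tall, are fixed to the +y face of the rails with their bottoms at z = 80 mm, spaced across the span with a 127 mm gap after the −x post and between neighbouring pickets, with 137 mm left before the +x post.


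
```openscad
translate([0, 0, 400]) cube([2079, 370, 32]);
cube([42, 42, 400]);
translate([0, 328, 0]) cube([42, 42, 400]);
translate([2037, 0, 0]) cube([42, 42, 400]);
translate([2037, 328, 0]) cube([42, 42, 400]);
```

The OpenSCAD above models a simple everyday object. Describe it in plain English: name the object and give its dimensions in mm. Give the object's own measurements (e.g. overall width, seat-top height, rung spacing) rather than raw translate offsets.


A bench: a 2079×370 mm seat slab, 32 mm thick, top at z = 432 mm, on four 42×42 mm square legs flush with the seat corners and standing on z = 0.


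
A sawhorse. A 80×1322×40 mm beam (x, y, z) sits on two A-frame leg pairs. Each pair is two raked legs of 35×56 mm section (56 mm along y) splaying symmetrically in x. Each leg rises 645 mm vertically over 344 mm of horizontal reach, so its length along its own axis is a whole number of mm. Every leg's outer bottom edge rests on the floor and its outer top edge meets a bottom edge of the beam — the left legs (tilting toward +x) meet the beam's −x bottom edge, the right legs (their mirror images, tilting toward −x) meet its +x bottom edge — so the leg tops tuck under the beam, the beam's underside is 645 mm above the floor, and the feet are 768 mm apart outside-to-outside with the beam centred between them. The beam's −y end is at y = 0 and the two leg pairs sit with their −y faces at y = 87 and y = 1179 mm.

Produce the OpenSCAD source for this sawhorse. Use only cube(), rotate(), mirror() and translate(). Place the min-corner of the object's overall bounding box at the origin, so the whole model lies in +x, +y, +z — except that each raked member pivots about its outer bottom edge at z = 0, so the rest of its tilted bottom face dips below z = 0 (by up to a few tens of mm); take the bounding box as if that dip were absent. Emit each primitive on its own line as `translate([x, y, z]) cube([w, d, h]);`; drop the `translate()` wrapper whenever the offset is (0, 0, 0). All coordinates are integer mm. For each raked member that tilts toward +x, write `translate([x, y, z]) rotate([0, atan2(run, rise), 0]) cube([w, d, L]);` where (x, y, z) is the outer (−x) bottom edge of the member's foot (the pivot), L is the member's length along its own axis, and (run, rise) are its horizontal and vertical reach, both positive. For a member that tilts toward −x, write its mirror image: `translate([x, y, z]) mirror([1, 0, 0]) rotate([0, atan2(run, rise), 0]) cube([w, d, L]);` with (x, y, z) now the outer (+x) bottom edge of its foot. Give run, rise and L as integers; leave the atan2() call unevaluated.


// leg length = √(344² + 645²) = 731
// right-leg outer foot x = 2·344 + 80 = 768
// beam min-corner = (344, 0, 645)
translate([344, 0, 645]) cube([80, 1322, 40]);
translate([0, 87, 0]) rotate([0, atan2(344, 645), 0]) cube([35, 56, 731]);
translate([768, 87, 0]) mirror([1, 0, 0]) rotate([0, atan2(344, 645), 0]) cube([35, 56, 731]);
translate([0, 1179, 0]) rotate([0, atan2(344, 645), 0]) cube([35, 56, 731]);
translate([768, 1179, 0]) mirror([1, 0, 0]) rotate([0, atan2(344, 645), 0]) cube([35, 56, 731]);


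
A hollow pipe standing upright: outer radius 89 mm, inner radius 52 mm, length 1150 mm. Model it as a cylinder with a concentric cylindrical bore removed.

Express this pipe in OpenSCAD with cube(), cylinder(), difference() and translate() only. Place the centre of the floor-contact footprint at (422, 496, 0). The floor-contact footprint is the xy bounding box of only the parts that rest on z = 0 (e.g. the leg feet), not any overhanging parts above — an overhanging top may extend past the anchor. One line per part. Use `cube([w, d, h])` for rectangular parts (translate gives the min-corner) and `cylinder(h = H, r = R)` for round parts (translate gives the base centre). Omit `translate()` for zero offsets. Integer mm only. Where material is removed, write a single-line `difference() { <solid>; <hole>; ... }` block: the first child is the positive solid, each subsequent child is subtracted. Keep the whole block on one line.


difference() { translate([422, 496, 0]) cylinder(h = 1150, r = 89); translate([422, 496, 0]) cylinder(h = 1150, r = 52); }


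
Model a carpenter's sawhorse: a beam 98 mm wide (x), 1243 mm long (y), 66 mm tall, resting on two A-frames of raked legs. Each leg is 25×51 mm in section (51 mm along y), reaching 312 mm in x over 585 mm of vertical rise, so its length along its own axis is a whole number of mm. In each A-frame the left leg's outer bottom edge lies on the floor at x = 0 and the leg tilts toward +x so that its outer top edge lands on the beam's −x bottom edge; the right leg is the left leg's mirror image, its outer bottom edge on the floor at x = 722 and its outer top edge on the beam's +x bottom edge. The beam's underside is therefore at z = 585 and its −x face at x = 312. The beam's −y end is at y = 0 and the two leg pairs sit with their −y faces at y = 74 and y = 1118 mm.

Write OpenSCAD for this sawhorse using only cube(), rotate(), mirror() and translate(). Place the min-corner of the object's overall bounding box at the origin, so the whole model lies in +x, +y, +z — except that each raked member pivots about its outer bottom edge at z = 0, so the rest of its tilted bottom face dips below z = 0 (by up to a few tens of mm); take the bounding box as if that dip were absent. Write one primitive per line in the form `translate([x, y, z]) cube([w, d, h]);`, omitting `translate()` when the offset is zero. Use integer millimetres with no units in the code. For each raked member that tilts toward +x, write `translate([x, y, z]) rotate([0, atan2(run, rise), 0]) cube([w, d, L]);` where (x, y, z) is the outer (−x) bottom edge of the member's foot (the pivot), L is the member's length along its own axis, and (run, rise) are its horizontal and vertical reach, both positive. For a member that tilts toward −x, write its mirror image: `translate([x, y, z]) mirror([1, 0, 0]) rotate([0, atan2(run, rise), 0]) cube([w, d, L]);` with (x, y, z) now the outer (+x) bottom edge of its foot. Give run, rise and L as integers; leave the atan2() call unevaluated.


translate([312, 0, 585]) cube([98, 1243, 66]);
translate([0, 74, 0]) rotate([0, atan2(312, 585), 0]) cube([25, 51, 663]);
translate([722, 74, 0]) mirror([1, 0, 0]) rotate([0, atan2(312, 585), 0]) cube([25, 51, 663]);
translate([0, 1118, 0]) rotate([0, atan2(312, 585), 0]) cube([25, 51, 663]);
translate([722, 1118, 0]) mirror([1, 0, 0]) rotate([0, atan2(312, 585), 0]) cube([25, 51, 663]);


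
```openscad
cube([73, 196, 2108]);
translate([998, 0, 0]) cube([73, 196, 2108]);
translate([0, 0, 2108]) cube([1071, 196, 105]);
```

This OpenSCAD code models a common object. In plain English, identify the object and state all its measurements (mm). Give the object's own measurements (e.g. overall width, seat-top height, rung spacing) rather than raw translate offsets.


A door frame. The clear opening is 925 mm wide and 2108 mm high. Two 73 mm wide jambs, 196 mm deep, stand either side of the opening from the floor to the top of the opening. A 105 mm thick head sits across the top of both jambs, spanning the full outside width of the frame.


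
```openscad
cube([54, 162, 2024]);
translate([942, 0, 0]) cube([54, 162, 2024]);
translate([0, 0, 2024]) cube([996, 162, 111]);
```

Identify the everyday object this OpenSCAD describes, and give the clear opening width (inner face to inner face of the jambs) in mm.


A door frame. The clear opening width is 888 mm.

Two 2024 mm tall posts with a header on top — a door frame. The left jamb is 54 mm wide at x = 0; the right jamb starts at x = 942. The clear opening is 942 − 54 = 888 mm.


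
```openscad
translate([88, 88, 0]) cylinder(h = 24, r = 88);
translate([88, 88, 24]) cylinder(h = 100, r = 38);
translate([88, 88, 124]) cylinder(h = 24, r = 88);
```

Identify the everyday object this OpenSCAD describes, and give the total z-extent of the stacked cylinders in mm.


A spool. The overall height is 148 mm.

Three coaxial cylinders, large–small–large — a spool. Two 24 mm flanges and a 100 mm core give 24 + 100 + 24 = 148 mm.


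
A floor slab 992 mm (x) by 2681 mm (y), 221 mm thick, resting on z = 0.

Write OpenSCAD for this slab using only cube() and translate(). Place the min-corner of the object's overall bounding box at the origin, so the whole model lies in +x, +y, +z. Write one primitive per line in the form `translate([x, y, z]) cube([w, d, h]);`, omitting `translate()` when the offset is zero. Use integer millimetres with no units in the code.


cube([992, 2681, 221]);


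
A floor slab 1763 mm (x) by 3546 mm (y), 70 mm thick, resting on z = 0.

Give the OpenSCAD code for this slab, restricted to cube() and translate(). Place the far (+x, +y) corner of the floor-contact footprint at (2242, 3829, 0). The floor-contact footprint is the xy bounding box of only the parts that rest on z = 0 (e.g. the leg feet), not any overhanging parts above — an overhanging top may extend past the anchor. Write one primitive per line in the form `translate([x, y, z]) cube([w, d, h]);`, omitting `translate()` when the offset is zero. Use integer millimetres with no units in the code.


translate([479, 283, 0]) cube([1763, 3546, 70]);


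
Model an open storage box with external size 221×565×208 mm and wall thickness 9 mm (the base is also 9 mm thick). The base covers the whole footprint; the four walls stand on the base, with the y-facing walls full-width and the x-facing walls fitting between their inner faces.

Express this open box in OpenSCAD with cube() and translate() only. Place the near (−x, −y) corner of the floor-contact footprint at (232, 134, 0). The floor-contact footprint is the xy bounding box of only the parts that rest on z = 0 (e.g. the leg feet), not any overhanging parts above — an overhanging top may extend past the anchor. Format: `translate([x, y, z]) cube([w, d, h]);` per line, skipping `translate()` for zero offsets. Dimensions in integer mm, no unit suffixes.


translate([232, 134, 0]) cube([221, 565, 9]);
translate([232, 134, 9]) cube([221, 9, 199]);
translate([232, 690, 9]) cube([221, 9, 199]);
translate([232, 143, 9]) cube([9, 547, 199]);
translate([444, 143, 9]) cube([9, 547, 199]);
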